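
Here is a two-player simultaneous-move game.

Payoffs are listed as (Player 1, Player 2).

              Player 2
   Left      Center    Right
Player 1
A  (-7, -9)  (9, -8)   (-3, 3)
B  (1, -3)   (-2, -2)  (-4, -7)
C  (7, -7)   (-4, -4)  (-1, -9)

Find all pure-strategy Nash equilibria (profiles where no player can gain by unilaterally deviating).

none

For each strategy profile, look for a profitable unilateral deviation.
(A, Left): Player 1 can switch to B (-7 → 1). Not NE.
(A, Center): Player 2 can switch to Right (-8 → 3). Not NE.
(A, Right): Player 1 can switch to C (-3 → -1). Not NE.
(B, Left): Player 1 can switch to C (1 → 7). Not NE.
(B, Center): Player 1 can switch to A (-2 → 9). Not NE.
(B, Right): Player 1 can switch to A (-4 → -3). Not NE.
(C, Left): Player 2 can switch to Center (-7 → -4). Not NE.
(C, Center): Player 1 can switch to A (-4 → 9). Not NE.
(The remaining 1 profile has a profitable deviation by the same check.)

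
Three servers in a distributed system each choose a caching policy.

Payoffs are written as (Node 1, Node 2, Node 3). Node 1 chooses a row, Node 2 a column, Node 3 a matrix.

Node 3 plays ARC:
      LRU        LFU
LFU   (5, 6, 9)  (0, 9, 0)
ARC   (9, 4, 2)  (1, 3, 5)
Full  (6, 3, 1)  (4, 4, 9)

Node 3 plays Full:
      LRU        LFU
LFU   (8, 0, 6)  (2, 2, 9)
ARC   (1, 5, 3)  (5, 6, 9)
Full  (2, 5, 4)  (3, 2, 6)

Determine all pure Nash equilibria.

Node 1 against (LRU, ARC): payoffs 5, 9, 6 → best response ARC.
Node 1 against (LRU, Full): payoffs 8, 1, 2 → best response LFU.
Node 1 against (LFU, ARC): payoffs 0, 1, 4 → best response Full.
Node 1 against (LFU, Full): payoffs 2, 5, 3 → best response ARC.
Node 2 against (LFU, ARC): payoffs 6, 9 → best response LFU.
Node 2 against (LFU, Full): payoffs 0, 2 → best response LFU.
Node 2 against (ARC, ARC): payoffs 4, 3 → best response LRU.
Node 2 against (ARC, Full): payoffs 5, 6 → best response LFU.
Node 2 against (Full, ARC): payoffs 3, 4 → best response LFU.
Node 2 against (Full, Full): payoffs 5, 2 → best response LRU.
Node 3 against (LFU, LRU): payoffs 9, 6 → best response ARC.
Node 3 against (LFU, LFU): payoffs 0, 9 → best response Full.
Node 3 against (ARC, LRU): payoffs 2, 3 → best response Full.
Node 3 against (ARC, LFU): payoffs 5, 9 → best response Full.
Node 3 against (Full, LRU): payoffs 1, 4 → best response Full.
Node 3 against (Full, LFU): payoffs 9, 6 → best response ARC.
Mutual best responses: (ARC, LFU, Full); (Full, LFU, ARC).

(ARC, LFU, Full), (Full, LFU, ARC)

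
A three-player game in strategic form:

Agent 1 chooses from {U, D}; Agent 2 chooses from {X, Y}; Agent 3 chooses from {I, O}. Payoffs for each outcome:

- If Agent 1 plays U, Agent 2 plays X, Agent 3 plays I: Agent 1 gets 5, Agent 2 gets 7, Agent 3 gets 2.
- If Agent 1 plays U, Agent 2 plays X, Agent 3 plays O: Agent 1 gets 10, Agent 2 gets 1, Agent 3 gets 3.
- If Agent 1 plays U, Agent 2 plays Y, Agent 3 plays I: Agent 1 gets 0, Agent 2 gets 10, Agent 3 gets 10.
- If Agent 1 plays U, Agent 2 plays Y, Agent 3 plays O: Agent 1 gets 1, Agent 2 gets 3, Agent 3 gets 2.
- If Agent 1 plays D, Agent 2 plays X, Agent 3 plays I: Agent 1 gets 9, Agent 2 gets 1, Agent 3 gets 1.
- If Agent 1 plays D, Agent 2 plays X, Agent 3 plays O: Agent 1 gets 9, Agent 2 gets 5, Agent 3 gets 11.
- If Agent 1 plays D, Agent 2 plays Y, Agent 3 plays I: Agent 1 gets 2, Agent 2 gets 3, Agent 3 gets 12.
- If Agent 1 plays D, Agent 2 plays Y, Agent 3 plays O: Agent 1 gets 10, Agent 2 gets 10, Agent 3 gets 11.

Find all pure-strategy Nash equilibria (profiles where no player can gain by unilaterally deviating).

Check each profile: it is a Nash equilibrium iff no player can strictly gain by switching unilaterally.
(U, X, I): Agent 1 can switch to D (5 → 9). Not NE.
(U, X, O): Agent 2 can switch to Y (1 → 3). Not NE.
(U, Y, I): Agent 1 can switch to D (0 → 2). Not NE.
(U, Y, O): Agent 1 can switch to D (1 → 10). Not NE.
(D, X, I): Agent 2 can switch to Y (1 → 3). Not NE.
(D, X, O): Agent 1 can switch to U (9 → 10). Not NE.
(D, Y, I): Agent 1 gets 2, best alternative 0; Agent 2 gets 3, best alternative 1; Agent 3 gets 12, best alternative 11. No profitable deviation — NE.
(D, Y, O): Agent 3 can switch to I (11 → 12). Not NE.

Pure NE: (D, Y, I)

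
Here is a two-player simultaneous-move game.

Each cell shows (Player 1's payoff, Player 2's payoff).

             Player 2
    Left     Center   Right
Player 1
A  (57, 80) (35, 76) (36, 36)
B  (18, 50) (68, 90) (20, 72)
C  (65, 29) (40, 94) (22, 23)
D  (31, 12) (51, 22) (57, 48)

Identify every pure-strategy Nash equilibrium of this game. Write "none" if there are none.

Player 1 against Left: payoffs 57, 18, 65, 31 → best response C.
Player 1 against Center: payoffs 35, 68, 40, 51 → best response B.
Player 1 against Right: payoffs 36, 20, 22, 57 → best response D.
Player 2 against A: payoffs 80, 76, 36 → best response Left.
Player 2 against B: payoffs 50, 90, 72 → best response Center.
Player 2 against C: payoffs 29, 94, 23 → best response Center.
Player 2 against D: payoffs 12, 22, 48 → best response Right.
Mutual best responses: (B, Center); (D, Right).

(B, Center), (D, Right)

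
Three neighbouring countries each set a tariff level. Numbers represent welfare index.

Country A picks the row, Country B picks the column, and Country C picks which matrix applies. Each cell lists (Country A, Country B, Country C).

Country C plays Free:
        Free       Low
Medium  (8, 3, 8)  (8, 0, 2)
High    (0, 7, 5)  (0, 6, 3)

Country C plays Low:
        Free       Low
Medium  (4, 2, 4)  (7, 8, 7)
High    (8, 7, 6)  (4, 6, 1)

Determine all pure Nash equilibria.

Country A against (Free, Free): payoffs 8, 0 → best response Medium.
Country A against (Free, Low): payoffs 4, 8 → best response High.
Country A against (Low, Free): payoffs 8, 0 → best response Medium.
Country A against (Low, Low): payoffs 7, 4 → best response Medium.
Country B against (Medium, Free): payoffs 3, 0 → best response Free.
Country B against (Medium, Low): payoffs 2, 8 → best response Low.
Country B against (High, Free): payoffs 7, 6 → best response Free.
Country B against (High, Low): payoffs 7, 6 → best response Free.
Country C against (Medium, Free): payoffs 8, 4 → best response Free.
Country C against (Medium, Low): payoffs 2, 7 → best response Low.
Country C against (High, Free): payoffs 5, 6 → best response Low.
Country C against (High, Low): payoffs 3, 1 → best response Free.
Mutual best responses: (Medium, Free, Free); (Medium, Low, Low); (High, Free, Low).

The pure Nash equilibria are (Medium, Free, Free), (Medium, Low, Low), (High, Free, Low).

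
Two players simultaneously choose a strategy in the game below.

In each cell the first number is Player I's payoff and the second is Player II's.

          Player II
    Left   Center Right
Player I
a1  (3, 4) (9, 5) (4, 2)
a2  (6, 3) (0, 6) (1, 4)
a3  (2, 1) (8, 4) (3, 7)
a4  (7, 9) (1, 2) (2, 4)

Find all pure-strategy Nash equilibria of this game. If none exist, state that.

Player I against Left: payoffs 3, 6, 2, 7 → best response a4.
Player I against Center: payoffs 9, 0, 8, 1 → best response a1.
Player I against Right: payoffs 4, 1, 3, 2 → best response a1.
Player II against a1: payoffs 4, 5, 2 → best response Center.
Player II against a2: payoffs 3, 6, 4 → best response Center.
Player II against a3: payoffs 1, 4, 7 → best response Right.
Player II against a4: payoffs 9, 2, 4 → best response Left.
Mutual best responses: (a1, Center); (a4, Left).

The pure Nash equilibria are (a1, Center) and (a4, Left).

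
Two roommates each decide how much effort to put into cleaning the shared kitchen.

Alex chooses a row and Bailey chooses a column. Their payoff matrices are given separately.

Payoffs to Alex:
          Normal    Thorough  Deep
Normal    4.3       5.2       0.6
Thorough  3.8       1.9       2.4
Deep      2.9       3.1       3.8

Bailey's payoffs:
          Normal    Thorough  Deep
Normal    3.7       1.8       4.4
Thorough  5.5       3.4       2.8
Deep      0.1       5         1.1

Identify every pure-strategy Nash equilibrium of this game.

There is no pure-strategy Nash equilibrium.

(Normal, Normal): Bailey can switch to Deep (3.7 → 4.4). Not NE.
(Normal, Thorough): Bailey can switch to Normal (1.8 → 3.7). Not NE.
(Normal, Deep): Alex can switch to Thorough (0.6 → 2.4). Not NE.
(Thorough, Normal): Alex can switch to Normal (3.8 → 4.3). Not NE.
(Thorough, Thorough): Alex can switch to Normal (1.9 → 5.2). Not NE.
(Thorough, Deep): Alex can switch to Deep (2.4 → 3.8). Not NE.
(The remaining 3 profiles each have a profitable deviation by the same check.)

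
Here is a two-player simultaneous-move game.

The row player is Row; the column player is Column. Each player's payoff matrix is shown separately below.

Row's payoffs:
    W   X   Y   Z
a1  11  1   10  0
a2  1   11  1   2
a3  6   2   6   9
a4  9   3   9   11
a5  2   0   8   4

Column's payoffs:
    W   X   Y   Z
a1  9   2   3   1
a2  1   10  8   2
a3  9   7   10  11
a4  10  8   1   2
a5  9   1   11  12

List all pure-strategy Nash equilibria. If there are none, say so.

Pure-strategy Nash equilibria: (a1, W), (a2, X)

Mark each player's best response to every combination of opponents' strategies; a profile where every player is best-responding is a pure Nash equilibrium.
Row against W: payoffs 11, 1, 6, 9, 2 → best response a1.
Row against X: payoffs 1, 11, 2, 3, 0 → best response a2.
Row against Y: payoffs 10, 1, 6, 9, 8 → best response a1.
Row against Z: payoffs 0, 2, 9, 11, 4 → best response a4.
Column against a1: payoffs 9, 2, 3, 1 → best response W.
Column against a2: payoffs 1, 10, 8, 2 → best response X.
Column against a3: payoffs 9, 7, 10, 11 → best response Z.
Column against a4: payoffs 10, 8, 1, 2 → best response W.
Column against a5: payoffs 9, 1, 11, 12 → best response Z.
Mutual best responses: (a1, W); (a2, X).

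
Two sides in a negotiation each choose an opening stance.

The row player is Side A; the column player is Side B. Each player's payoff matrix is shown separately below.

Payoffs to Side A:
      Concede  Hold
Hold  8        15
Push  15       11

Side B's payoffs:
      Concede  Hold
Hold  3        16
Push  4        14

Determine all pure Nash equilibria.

(Hold, Hold)

For each player, find the best response to each opponent profile; mutual best responses are the pure NE.
Side A against Concede: payoffs 8, 15 → best response Push.
Side A against Hold: payoffs 15, 11 → best response Hold.
Side B against Hold: payoffs 3, 16 → best response Hold.
Side B against Push: payoffs 4, 14 → best response Hold.
Mutual best responses: (Hold, Hold).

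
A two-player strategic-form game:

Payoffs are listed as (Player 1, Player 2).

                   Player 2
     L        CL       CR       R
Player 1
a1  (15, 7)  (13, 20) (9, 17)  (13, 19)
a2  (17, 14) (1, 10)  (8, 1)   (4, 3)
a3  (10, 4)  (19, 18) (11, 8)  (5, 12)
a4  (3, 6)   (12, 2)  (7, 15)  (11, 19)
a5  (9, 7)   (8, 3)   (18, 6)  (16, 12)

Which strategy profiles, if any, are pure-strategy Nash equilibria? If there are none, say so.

The pure Nash equilibria are (a2, L), (a3, CL), (a5, R).

(a1, L): Player 1 can switch to a2 (15 → 17). Not NE.
(a1, CL): Player 1 can switch to a3 (13 → 19). Not NE.
(a1, CR): Player 1 can switch to a3 (9 → 11). Not NE.
(a1, R): Player 1 can switch to a5 (13 → 16). Not NE.
(a2, L): Player 1 gets 17, best alternative 15; Player 2 gets 14, best alternative 10. No profitable deviation — NE.
(a2, CL): Player 1 can switch to a1 (1 → 13). Not NE.
(a2, CR): Player 1 can switch to a1 (8 → 9). Not NE.
(a2, R): Player 1 can switch to a1 (4 → 13). Not NE.
(a3, L): Player 1 can switch to a1 (10 → 15). Not NE.
(a3, CL): Player 1 gets 19, best alternative 13; Player 2 gets 18, best alternative 12. No profitable deviation — NE.
(a5, R): Player 1 gets 16, best alternative 13; Player 2 gets 12, best alternative 7. No profitable deviation — NE.
(The remaining 9 profiles each have a profitable deviation by the same check.)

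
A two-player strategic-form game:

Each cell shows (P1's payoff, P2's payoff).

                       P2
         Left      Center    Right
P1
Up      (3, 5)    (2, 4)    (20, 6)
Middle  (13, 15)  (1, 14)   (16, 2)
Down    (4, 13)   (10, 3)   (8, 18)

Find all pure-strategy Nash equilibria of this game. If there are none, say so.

(Up, Left): P1 can switch to Middle (3 → 13). Not NE.
(Up, Center): P1 can switch to Down (2 → 10). Not NE.
(Up, Right): P1 gets 20, best alternative 16; P2 gets 6, best alternative 5. No profitable deviation — NE.
(Middle, Left): P1 gets 13, best alternative 4; P2 gets 15, best alternative 14. No profitable deviation — NE.
(Middle, Center): P1 can switch to Up (1 → 2). Not NE.
(Middle, Right): P1 can switch to Up (16 → 20). Not NE.
(Down, Left): P1 can switch to Middle (4 → 13). Not NE.
(Down, Center): P2 can switch to Left (3 → 13). Not NE.
(Down, Right): P1 can switch to Up (8 → 20). Not NE.

Pure-strategy Nash equilibria: (Up, Right), (Middle, Left)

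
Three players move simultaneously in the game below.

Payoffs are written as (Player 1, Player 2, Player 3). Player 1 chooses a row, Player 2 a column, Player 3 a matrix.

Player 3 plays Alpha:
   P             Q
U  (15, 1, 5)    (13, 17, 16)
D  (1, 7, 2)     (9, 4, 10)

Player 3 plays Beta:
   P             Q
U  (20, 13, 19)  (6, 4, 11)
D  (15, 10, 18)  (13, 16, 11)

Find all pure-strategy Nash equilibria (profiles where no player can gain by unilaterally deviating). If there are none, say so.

(U, P, Beta); (U, Q, Alpha); (D, Q, Beta)

For each player, find the best response to each opponent profile; mutual best responses are the pure NE.
Player 1 against (P, Alpha): payoffs 15, 1 → best response U.
Player 1 against (P, Beta): payoffs 20, 15 → best response U.
Player 1 against (Q, Alpha): payoffs 13, 9 → best response U.
Player 1 against (Q, Beta): payoffs 6, 13 → best response D.
Player 2 against (U, Alpha): payoffs 1, 17 → best response Q.
Player 2 against (U, Beta): payoffs 13, 4 → best response P.
Player 2 against (D, Alpha): payoffs 7, 4 → best response P.
Player 2 against (D, Beta): payoffs 10, 16 → best response Q.
Player 3 against (U, P): payoffs 5, 19 → best response Beta.
Player 3 against (U, Q): payoffs 16, 11 → best response Alpha.
Player 3 against (D, P): payoffs 2, 18 → best response Beta.
Player 3 against (D, Q): payoffs 10, 11 → best response Beta.
Mutual best responses: (U, P, Beta); (U, Q, Alpha); (D, Q, Beta).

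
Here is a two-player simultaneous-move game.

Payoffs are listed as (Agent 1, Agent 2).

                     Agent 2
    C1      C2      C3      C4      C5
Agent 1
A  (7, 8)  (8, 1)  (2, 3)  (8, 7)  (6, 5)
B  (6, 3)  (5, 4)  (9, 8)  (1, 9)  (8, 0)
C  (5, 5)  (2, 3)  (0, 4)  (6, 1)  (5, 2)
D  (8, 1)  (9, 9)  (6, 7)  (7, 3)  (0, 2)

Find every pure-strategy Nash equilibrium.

For each strategy profile, look for a profitable unilateral deviation.
(A, C1): Agent 1 can switch to D (7 → 8). Not NE.
(A, C2): Agent 1 can switch to D (8 → 9). Not NE.
(A, C3): Agent 1 can switch to B (2 → 9). Not NE.
(A, C4): Agent 2 can switch to C1 (7 → 8). Not NE.
(A, C5): Agent 1 can switch to B (6 → 8). Not NE.
(B, C1): Agent 1 can switch to A (6 → 7). Not NE.
(B, C2): Agent 1 can switch to A (5 → 8). Not NE.
(B, C3): Agent 2 can switch to C4 (8 → 9). Not NE.
(B, C4): Agent 1 can switch to A (1 → 8). Not NE.
(B, C5): Agent 2 can switch to C1 (0 → 3). Not NE.
(D, C2): Agent 1 gets 9, best alternative 8; Agent 2 gets 9, best alternative 7. No profitable deviation — NE.
(The remaining 9 profiles each have a profitable deviation by the same check.)

The unique pure-strategy Nash equilibrium is (D, C2).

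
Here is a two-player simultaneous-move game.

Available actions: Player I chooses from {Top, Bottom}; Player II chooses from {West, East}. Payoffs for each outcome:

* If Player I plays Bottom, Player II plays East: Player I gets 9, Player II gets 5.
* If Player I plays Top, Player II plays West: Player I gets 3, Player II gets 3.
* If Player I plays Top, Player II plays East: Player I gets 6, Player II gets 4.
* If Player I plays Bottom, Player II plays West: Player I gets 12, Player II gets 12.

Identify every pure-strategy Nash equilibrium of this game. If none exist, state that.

(Top, West): Player I can switch to Bottom (3 → 12). Not NE.
(Top, East): Player I can switch to Bottom (6 → 9). Not NE.
(Bottom, West): Player I gets 12, best alternative 3; Player II gets 12, best alternative 5. No profitable deviation — NE.
(Bottom, East): Player II can switch to West (5 → 12). Not NE.

Pure NE: (Bottom, West)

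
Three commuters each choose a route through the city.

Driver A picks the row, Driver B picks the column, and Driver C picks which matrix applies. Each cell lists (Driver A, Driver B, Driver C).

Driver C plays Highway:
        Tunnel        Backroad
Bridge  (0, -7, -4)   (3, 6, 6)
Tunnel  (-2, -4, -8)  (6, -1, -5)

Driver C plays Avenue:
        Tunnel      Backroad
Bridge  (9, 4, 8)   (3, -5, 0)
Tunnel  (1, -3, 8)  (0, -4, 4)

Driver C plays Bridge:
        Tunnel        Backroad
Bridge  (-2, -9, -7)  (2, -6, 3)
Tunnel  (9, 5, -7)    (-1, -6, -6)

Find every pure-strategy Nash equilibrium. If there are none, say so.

The unique pure-strategy Nash equilibrium is (Bridge, Tunnel, Avenue).

For each player, find the best response to each opponent profile; mutual best responses are the pure NE.
Driver A against (Tunnel, Highway): payoffs 0, -2 → best response Bridge.
Driver A against (Tunnel, Avenue): payoffs 9, 1 → best response Bridge.
Driver A against (Tunnel, Bridge): payoffs -2, 9 → best response Tunnel.
Driver A against (Backroad, Highway): payoffs 3, 6 → best response Tunnel.
Driver A against (Backroad, Avenue): payoffs 3, 0 → best response Bridge.
Driver A against (Backroad, Bridge): payoffs 2, -1 → best response Bridge.
Driver B against (Bridge, Highway): payoffs -7, 6 → best response Backroad.
Driver B against (Bridge, Avenue): payoffs 4, -5 → best response Tunnel.
Driver B against (Bridge, Bridge): payoffs -9, -6 → best response Backroad.
Driver B against (Tunnel, Highway): payoffs -4, -1 → best response Backroad.
Driver B against (Tunnel, Avenue): payoffs -3, -4 → best response Tunnel.
Driver B against (Tunnel, Bridge): payoffs 5, -6 → best response Tunnel.
Driver C against (Bridge, Tunnel): payoffs -4, 8, -7 → best response Avenue.
Driver C against (Bridge, Backroad): payoffs 6, 0, 3 → best response Highway.
Driver C against (Tunnel, Tunnel): payoffs -8, 8, -7 → best response Avenue.
Driver C against (Tunnel, Backroad): payoffs -5, 4, -6 → best response Avenue.
Mutual best responses: (Bridge, Tunnel, Avenue).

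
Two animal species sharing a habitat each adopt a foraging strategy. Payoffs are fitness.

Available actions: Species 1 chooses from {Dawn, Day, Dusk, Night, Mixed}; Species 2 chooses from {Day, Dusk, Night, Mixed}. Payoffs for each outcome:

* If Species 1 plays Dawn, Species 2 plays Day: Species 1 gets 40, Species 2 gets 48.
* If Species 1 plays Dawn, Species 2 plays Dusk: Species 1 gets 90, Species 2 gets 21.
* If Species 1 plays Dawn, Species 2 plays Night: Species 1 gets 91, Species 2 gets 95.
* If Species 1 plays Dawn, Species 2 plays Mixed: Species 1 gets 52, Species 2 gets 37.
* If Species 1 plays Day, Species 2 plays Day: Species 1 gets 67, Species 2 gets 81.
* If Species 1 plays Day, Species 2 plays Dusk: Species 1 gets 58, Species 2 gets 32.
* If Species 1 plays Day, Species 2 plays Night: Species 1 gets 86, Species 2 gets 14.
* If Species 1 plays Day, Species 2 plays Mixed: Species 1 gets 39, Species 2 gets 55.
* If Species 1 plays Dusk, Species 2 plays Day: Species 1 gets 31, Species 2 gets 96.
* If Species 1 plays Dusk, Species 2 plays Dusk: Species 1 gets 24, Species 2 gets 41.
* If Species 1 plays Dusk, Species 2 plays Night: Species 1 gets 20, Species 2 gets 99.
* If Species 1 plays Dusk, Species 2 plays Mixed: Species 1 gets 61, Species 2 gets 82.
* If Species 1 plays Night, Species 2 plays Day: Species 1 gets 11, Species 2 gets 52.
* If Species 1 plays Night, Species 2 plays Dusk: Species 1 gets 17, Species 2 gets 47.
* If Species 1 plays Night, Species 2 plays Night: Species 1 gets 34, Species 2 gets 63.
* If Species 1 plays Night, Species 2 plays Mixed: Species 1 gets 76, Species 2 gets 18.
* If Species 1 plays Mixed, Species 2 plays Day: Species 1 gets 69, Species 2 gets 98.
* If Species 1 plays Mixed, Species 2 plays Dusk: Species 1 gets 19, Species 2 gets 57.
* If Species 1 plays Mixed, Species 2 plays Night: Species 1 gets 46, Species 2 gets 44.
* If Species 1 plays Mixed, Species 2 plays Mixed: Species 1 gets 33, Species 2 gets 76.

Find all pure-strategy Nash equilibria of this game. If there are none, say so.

(Dawn, Day): Species 1 can switch to Day (40 → 67). Not NE.
(Dawn, Dusk): Species 2 can switch to Day (21 → 48). Not NE.
(Dawn, Night): Species 1 gets 91, best alternative 86; Species 2 gets 95, best alternative 48. No profitable deviation — NE.
(Dawn, Mixed): Species 1 can switch to Dusk (52 → 61). Not NE.
(Day, Day): Species 1 can switch to Mixed (67 → 69). Not NE.
(Day, Dusk): Species 1 can switch to Dawn (58 → 90). Not NE.
(Day, Night): Species 1 can switch to Dawn (86 → 91). Not NE.
(Day, Mixed): Species 1 can switch to Dawn (39 → 52). Not NE.
(Dusk, Day): Species 1 can switch to Dawn (31 → 40). Not NE.
(Mixed, Day): Species 1 gets 69, best alternative 67; Species 2 gets 98, best alternative 76. No profitable deviation — NE.
(The remaining 10 profiles each have a profitable deviation by the same check.)

Pure-strategy Nash equilibria: (Dawn, Night) and (Mixed, Day)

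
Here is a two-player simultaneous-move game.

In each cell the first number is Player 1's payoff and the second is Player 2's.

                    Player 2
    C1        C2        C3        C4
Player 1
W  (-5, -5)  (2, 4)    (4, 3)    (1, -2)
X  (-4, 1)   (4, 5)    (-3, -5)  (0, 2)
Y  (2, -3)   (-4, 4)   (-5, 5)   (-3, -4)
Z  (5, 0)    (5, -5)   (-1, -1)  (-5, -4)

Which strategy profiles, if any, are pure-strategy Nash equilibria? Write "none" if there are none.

(Z, C1)

(W, C1): Player 1 can switch to X (-5 → -4). Not NE.
(W, C2): Player 1 can switch to X (2 → 4). Not NE.
(W, C3): Player 2 can switch to C2 (3 → 4). Not NE.
(W, C4): Player 2 can switch to C2 (-2 → 4). Not NE.
(X, C1): Player 1 can switch to Y (-4 → 2). Not NE.
(X, C2): Player 1 can switch to Z (4 → 5). Not NE.
(Z, C1): Player 1 gets 5, best alternative 2; Player 2 gets 0, best alternative -1. No profitable deviation — NE.
(The remaining 9 profiles each have a profitable deviation by the same check.)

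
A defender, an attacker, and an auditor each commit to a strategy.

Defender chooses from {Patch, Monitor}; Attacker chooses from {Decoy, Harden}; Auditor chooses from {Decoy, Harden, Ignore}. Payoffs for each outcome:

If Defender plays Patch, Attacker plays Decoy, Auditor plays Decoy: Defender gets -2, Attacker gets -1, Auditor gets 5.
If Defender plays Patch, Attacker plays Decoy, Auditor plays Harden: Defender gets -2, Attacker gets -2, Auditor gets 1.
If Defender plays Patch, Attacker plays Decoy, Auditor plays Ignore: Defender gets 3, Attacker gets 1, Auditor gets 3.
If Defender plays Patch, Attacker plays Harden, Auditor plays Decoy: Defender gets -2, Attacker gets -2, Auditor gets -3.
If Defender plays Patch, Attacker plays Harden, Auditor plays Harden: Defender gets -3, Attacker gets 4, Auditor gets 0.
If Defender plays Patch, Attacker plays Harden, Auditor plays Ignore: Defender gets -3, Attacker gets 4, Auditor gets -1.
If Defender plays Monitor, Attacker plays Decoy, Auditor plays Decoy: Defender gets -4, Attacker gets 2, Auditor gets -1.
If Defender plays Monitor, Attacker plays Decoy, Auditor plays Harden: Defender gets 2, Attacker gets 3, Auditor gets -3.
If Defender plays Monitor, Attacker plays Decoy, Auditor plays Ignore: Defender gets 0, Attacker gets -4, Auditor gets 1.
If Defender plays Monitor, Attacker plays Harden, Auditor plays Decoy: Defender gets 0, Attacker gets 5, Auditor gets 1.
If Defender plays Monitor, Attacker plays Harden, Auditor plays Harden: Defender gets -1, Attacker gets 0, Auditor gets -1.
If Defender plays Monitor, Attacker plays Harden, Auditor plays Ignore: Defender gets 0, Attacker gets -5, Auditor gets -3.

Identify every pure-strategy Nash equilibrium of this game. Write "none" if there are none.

(Patch, Decoy, Decoy) and (Monitor, Harden, Decoy)

(Patch, Decoy, Decoy): Defender gets -2, best alternative -4; Attacker gets -1, best alternative -2; Auditor gets 5, best alternative 3. No profitable deviation — NE.
(Patch, Decoy, Harden): Defender can switch to Monitor (-2 → 2). Not NE.
(Patch, Decoy, Ignore): Attacker can switch to Harden (1 → 4). Not NE.
(Patch, Harden, Decoy): Defender can switch to Monitor (-2 → 0). Not NE.
(Patch, Harden, Harden): Defender can switch to Monitor (-3 → -1). Not NE.
(Patch, Harden, Ignore): Defender can switch to Monitor (-3 → 0). Not NE.
(Monitor, Decoy, Decoy): Defender can switch to Patch (-4 → -2). Not NE.
(Monitor, Decoy, Harden): Auditor can switch to Decoy (-3 → -1). Not NE.
(Monitor, Decoy, Ignore): Defender can switch to Patch (0 → 3). Not NE.
(Monitor, Harden, Decoy): Defender gets 0, best alternative -2; Attacker gets 5, best alternative 2; Auditor gets 1, best alternative -1. No profitable deviation — NE.
(Monitor, Harden, Harden): Attacker can switch to Decoy (0 → 3). Not NE.
(Monitor, Harden, Ignore): Attacker can switch to Decoy (-5 → -4). Not NE.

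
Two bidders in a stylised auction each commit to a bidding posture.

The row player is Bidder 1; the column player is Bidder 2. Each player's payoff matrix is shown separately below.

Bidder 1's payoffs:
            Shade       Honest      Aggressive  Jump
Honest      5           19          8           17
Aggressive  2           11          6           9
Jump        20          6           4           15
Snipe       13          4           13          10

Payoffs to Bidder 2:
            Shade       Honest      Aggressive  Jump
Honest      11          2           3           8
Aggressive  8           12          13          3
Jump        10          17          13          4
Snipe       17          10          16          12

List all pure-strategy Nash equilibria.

none

For each player, find the best response to each opponent profile; mutual best responses are the pure NE.
Bidder 1 against Shade: payoffs 5, 2, 20, 13 → best response Jump.
Bidder 1 against Honest: payoffs 19, 11, 6, 4 → best response Honest.
Bidder 1 against Aggressive: payoffs 8, 6, 4, 13 → best response Snipe.
Bidder 1 against Jump: payoffs 17, 9, 15, 10 → best response Honest.
Bidder 2 against Honest: payoffs 11, 2, 3, 8 → best response Shade.
Bidder 2 against Aggressive: payoffs 8, 12, 13, 3 → best response Aggressive.
Bidder 2 against Jump: payoffs 10, 17, 13, 4 → best response Honest.
Bidder 2 against Snipe: payoffs 17, 10, 16, 12 → best response Shade.
No profile is a mutual best response for all players.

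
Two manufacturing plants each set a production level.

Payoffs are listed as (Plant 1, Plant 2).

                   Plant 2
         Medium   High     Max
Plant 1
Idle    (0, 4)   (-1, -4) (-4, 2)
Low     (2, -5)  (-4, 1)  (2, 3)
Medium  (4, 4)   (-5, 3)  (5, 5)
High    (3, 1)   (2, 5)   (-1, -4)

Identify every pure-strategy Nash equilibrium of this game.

The pure Nash equilibria are (Medium, Max), (High, High).

Plant 1 against Medium: payoffs 0, 2, 4, 3 → best response Medium.
Plant 1 against High: payoffs -1, -4, -5, 2 → best response High.
Plant 1 against Max: payoffs -4, 2, 5, -1 → best response Medium.
Plant 2 against Idle: payoffs 4, -4, 2 → best response Medium.
Plant 2 against Low: payoffs -5, 1, 3 → best response Max.
Plant 2 against Medium: payoffs 4, 3, 5 → best response Max.
Plant 2 against High: payoffs 1, 5, -4 → best response High.
Mutual best responses: (Medium, Max); (High, High).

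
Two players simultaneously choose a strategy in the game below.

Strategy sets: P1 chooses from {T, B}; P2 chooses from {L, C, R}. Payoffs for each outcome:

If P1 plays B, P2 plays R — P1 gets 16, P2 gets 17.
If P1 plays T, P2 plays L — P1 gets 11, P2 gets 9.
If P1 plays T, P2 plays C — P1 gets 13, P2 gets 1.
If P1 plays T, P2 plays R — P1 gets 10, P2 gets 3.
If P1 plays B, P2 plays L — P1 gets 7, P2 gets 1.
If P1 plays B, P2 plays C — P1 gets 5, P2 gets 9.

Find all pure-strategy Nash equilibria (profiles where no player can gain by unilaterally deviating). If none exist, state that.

(T, L) and (B, R)

P1 against L: payoffs 11, 7 → best response T.
P1 against C: payoffs 13, 5 → best response T.
P1 against R: payoffs 10, 16 → best response B.
P2 against T: payoffs 9, 1, 3 → best response L.
P2 against B: payoffs 1, 9, 17 → best response R.
Mutual best responses: (T, L); (B, R).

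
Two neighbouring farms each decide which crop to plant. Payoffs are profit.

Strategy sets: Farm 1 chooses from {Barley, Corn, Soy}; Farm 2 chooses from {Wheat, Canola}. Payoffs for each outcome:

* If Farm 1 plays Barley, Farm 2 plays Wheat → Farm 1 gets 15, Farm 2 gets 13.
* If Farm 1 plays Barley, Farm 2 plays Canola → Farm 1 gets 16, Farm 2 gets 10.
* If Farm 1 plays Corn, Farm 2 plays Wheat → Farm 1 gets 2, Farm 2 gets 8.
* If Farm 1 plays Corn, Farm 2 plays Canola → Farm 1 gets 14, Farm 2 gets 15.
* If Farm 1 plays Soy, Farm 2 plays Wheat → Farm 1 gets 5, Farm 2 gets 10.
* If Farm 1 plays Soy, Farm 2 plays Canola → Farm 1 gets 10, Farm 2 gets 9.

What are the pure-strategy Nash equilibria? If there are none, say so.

Pure NE: (Barley, Wheat)

(Barley, Wheat): Farm 1 gets 15, best alternative 5; Farm 2 gets 13, best alternative 10. No profitable deviation — NE.
(Barley, Canola): Farm 2 can switch to Wheat (10 → 13). Not NE.
(Corn, Wheat): Farm 1 can switch to Barley (2 → 15). Not NE.
(Corn, Canola): Farm 1 can switch to Barley (14 → 16). Not NE.
(Soy, Wheat): Farm 1 can switch to Barley (5 → 15). Not NE.
(Soy, Canola): Farm 1 can switch to Barley (10 → 16). Not NE.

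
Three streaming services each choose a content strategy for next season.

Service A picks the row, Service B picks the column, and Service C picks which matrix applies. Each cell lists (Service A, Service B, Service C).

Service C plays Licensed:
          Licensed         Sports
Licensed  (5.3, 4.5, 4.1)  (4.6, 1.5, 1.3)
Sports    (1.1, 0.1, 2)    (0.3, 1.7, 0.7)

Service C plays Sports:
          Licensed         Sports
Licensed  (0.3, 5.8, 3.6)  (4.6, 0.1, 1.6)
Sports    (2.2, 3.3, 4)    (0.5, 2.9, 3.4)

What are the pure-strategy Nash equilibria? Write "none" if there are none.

Service A against (Licensed, Licensed): payoffs 5.3, 1.1 → best response Licensed.
Service A against (Licensed, Sports): payoffs 0.3, 2.2 → best response Sports.
Service A against (Sports, Licensed): payoffs 4.6, 0.3 → best response Licensed.
Service A against (Sports, Sports): payoffs 4.6, 0.5 → best response Licensed.
Service B against (Licensed, Licensed): payoffs 4.5, 1.5 → best response Licensed.
Service B against (Licensed, Sports): payoffs 5.8, 0.1 → best response Licensed.
Service B against (Sports, Licensed): payoffs 0.1, 1.7 → best response Sports.
Service B against (Sports, Sports): payoffs 3.3, 2.9 → best response Licensed.
Service C against (Licensed, Licensed): payoffs 4.1, 3.6 → best response Licensed.
Service C against (Licensed, Sports): payoffs 1.3, 1.6 → best response Sports.
Service C against (Sports, Licensed): payoffs 2, 4 → best response Sports.
Service C against (Sports, Sports): payoffs 0.7, 3.4 → best response Sports.
Mutual best responses: (Licensed, Licensed, Licensed); (Sports, Licensed, Sports).

Pure-strategy Nash equilibria: (Licensed, Licensed, Licensed), (Sports, Licensed, Sports)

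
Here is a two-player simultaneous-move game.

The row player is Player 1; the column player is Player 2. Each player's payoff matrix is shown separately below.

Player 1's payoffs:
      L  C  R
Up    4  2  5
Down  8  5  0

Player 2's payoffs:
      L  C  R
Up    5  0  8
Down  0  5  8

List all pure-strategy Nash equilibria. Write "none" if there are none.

(Up, R)

For each strategy profile, look for a profitable unilateral deviation.
(Up, L): Player 1 can switch to Down (4 → 8). Not NE.
(Up, C): Player 1 can switch to Down (2 → 5). Not NE.
(Up, R): Player 1 gets 5, best alternative 0; Player 2 gets 8, best alternative 5. No profitable deviation — NE.
(Down, L): Player 2 can switch to C (0 → 5). Not NE.
(Down, C): Player 2 can switch to R (5 → 8). Not NE.
(Down, R): Player 1 can switch to Up (0 → 5). Not NE.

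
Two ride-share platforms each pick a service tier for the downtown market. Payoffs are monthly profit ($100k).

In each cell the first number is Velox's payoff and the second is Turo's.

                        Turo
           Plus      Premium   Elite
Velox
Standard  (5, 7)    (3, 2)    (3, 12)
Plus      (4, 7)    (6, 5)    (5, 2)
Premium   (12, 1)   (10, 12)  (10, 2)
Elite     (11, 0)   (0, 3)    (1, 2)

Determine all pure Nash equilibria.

Pure NE: (Premium, Premium)

For each strategy profile, look for a profitable unilateral deviation.
(Standard, Plus): Velox can switch to Premium (5 → 12). Not NE.
(Standard, Premium): Velox can switch to Plus (3 → 6). Not NE.
(Standard, Elite): Velox can switch to Plus (3 → 5). Not NE.
(Plus, Plus): Velox can switch to Standard (4 → 5). Not NE.
(Plus, Premium): Velox can switch to Premium (6 → 10). Not NE.
(Plus, Elite): Velox can switch to Premium (5 → 10). Not NE.
(Premium, Plus): Turo can switch to Premium (1 → 12). Not NE.
(Premium, Premium): Velox gets 10, best alternative 6; Turo gets 12, best alternative 2. No profitable deviation — NE.
(Premium, Elite): Turo can switch to Premium (2 → 12). Not NE.
(Elite, Plus): Velox can switch to Premium (11 → 12). Not NE.
(Elite, Premium): Velox can switch to Standard (0 → 3). Not NE.
(Elite, Elite): Velox can switch to Standard (1 → 3). Not NE.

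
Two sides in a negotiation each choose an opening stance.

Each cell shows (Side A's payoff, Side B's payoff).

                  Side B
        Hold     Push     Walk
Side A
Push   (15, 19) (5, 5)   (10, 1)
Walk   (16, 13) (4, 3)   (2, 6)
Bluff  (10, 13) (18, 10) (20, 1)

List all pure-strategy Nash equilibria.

Check each profile: it is a Nash equilibrium iff no player can strictly gain by switching unilaterally.
(Push, Hold): Side A can switch to Walk (15 → 16). Not NE.
(Push, Push): Side A can switch to Bluff (5 → 18). Not NE.
(Push, Walk): Side A can switch to Bluff (10 → 20). Not NE.
(Walk, Hold): Side A gets 16, best alternative 15; Side B gets 13, best alternative 6. No profitable deviation — NE.
(Walk, Push): Side A can switch to Push (4 → 5). Not NE.
(Walk, Walk): Side A can switch to Push (2 → 10). Not NE.
(Bluff, Hold): Side A can switch to Push (10 → 15). Not NE.
(The remaining 2 profiles each have a profitable deviation by the same check.)

The unique pure-strategy Nash equilibrium is (Walk, Hold).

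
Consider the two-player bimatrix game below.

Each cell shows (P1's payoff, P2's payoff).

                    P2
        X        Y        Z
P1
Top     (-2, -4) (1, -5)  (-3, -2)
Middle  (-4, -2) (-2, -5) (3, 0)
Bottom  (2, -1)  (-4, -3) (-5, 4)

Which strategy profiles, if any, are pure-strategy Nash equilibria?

Check each profile: it is a Nash equilibrium iff no player can strictly gain by switching unilaterally.
(Top, X): P1 can switch to Bottom (-2 → 2). Not NE.
(Top, Y): P2 can switch to X (-5 → -4). Not NE.
(Top, Z): P1 can switch to Middle (-3 → 3). Not NE.
(Middle, X): P1 can switch to Top (-4 → -2). Not NE.
(Middle, Y): P1 can switch to Top (-2 → 1). Not NE.
(Middle, Z): P1 gets 3, best alternative -3; P2 gets 0, best alternative -2. No profitable deviation — NE.
(Bottom, X): P2 can switch to Z (-1 → 4). Not NE.
(Bottom, Y): P1 can switch to Top (-4 → 1). Not NE.
(Bottom, Z): P1 can switch to Top (-5 → -3). Not NE.

The unique pure-strategy Nash equilibrium is (Middle, Z).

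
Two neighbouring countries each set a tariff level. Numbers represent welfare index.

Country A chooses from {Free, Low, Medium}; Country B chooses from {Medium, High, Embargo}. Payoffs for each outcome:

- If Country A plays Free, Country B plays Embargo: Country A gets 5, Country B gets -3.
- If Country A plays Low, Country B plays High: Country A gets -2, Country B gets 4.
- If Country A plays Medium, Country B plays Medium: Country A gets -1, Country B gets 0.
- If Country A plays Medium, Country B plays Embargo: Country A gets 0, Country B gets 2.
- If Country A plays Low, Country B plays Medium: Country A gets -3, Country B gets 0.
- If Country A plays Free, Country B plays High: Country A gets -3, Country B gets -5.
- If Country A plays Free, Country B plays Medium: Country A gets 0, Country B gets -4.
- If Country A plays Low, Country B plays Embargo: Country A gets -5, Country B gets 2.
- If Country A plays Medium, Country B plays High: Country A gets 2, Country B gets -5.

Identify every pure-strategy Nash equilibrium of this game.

(Free, Embargo)

For each strategy profile, look for a profitable unilateral deviation.
(Free, Medium): Country B can switch to Embargo (-4 → -3). Not NE.
(Free, High): Country A can switch to Low (-3 → -2). Not NE.
(Free, Embargo): Country A gets 5, best alternative 0; Country B gets -3, best alternative -4. No profitable deviation — NE.
(Low, Medium): Country A can switch to Free (-3 → 0). Not NE.
(Low, High): Country A can switch to Medium (-2 → 2). Not NE.
(Low, Embargo): Country A can switch to Free (-5 → 5). Not NE.
(Medium, Medium): Country A can switch to Free (-1 → 0). Not NE.
(Medium, High): Country B can switch to Medium (-5 → 0). Not NE.
(Medium, Embargo): Country A can switch to Free (0 → 5). Not NE.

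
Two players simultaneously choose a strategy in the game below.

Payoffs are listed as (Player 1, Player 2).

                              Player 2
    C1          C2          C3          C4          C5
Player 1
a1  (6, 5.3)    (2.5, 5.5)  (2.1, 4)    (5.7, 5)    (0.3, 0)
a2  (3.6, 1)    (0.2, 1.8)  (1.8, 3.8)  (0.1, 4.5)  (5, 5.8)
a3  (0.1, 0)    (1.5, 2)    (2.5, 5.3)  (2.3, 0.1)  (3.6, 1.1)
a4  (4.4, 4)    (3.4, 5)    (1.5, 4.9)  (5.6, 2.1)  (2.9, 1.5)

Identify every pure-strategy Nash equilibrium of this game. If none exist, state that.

Check each profile: it is a Nash equilibrium iff no player can strictly gain by switching unilaterally.
(a1, C1): Player 2 can switch to C2 (5.3 → 5.5). Not NE.
(a1, C2): Player 1 can switch to a4 (2.5 → 3.4). Not NE.
(a1, C3): Player 1 can switch to a3 (2.1 → 2.5). Not NE.
(a1, C4): Player 2 can switch to C1 (5 → 5.3). Not NE.
(a1, C5): Player 1 can switch to a2 (0.3 → 5). Not NE.
(a2, C1): Player 1 can switch to a1 (3.6 → 6). Not NE.
(a2, C5): Player 1 gets 5, best alternative 3.6; Player 2 gets 5.8, best alternative 4.5. No profitable deviation — NE.
(a3, C3): Player 1 gets 2.5, best alternative 2.1; Player 2 gets 5.3, best alternative 2. No profitable deviation — NE.
(a4, C2): Player 1 gets 3.4, best alternative 2.5; Player 2 gets 5, best alternative 4.9. No profitable deviation — NE.
(The remaining 11 profiles each have a profitable deviation by the same check.)

Pure-strategy Nash equilibria: (a2, C5), (a3, C3), (a4, C2)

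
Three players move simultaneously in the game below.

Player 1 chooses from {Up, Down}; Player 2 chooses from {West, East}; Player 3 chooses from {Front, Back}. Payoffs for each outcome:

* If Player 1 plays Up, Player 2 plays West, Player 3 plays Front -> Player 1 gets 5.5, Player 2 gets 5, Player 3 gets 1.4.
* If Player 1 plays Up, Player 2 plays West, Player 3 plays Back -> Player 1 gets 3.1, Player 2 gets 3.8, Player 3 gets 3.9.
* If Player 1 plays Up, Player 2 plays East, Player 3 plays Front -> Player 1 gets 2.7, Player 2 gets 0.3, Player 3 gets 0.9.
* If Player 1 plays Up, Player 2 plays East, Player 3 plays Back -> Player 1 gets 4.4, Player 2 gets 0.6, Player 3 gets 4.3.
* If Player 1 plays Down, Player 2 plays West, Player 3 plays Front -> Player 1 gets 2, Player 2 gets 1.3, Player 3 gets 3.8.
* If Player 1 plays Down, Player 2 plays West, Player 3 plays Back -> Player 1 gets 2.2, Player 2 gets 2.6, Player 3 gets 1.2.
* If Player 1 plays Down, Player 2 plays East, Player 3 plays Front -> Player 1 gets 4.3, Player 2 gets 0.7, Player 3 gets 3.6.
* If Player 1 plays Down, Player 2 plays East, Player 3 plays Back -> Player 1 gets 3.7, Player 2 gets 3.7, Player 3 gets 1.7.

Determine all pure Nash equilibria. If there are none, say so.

(Up, West, Front): Player 3 can switch to Back (1.4 → 3.9). Not NE.
(Up, West, Back): Player 1 gets 3.1, best alternative 2.2; Player 2 gets 3.8, best alternative 0.6; Player 3 gets 3.9, best alternative 1.4. No profitable deviation — NE.
(Up, East, Front): Player 1 can switch to Down (2.7 → 4.3). Not NE.
(Up, East, Back): Player 2 can switch to West (0.6 → 3.8). Not NE.
(Down, West, Front): Player 1 can switch to Up (2 → 5.5). Not NE.
(Down, West, Back): Player 1 can switch to Up (2.2 → 3.1). Not NE.
(Down, East, Front): Player 2 can switch to West (0.7 → 1.3). Not NE.
(Down, East, Back): Player 1 can switch to Up (3.7 → 4.4). Not NE.

The unique pure-strategy Nash equilibrium is (Up, West, Back).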